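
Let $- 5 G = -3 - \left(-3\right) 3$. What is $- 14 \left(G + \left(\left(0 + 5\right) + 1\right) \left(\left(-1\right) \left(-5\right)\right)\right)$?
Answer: $- \frac{2016}{5} \approx -403.2$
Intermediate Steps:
$G = - \frac{6}{5}$ ($G = - \frac{-3 - \left(-3\right) 3}{5} = - \frac{-3 - -9}{5} = - \frac{-3 + 9}{5} = \left(- \frac{1}{5}\right) 6 = - \frac{6}{5} \approx -1.2$)
$- 14 \left(G + \left(\left(0 + 5\right) + 1\right) \left(\left(-1\right) \left(-5\right)\right)\right) = - 14 \left(- \frac{6}{5} + \left(\left(0 + 5\right) + 1\right) \left(\left(-1\right) \left(-5\right)\right)\right) = - 14 \left(- \frac{6}{5} + \left(5 + 1\right) 5\right) = - 14 \left(- \frac{6}{5} + 6 \cdot 5\right) = - 14 \left(- \frac{6}{5} + 30\right) = \left(-14\right) \frac{144}{5} = - \frac{2016}{5}$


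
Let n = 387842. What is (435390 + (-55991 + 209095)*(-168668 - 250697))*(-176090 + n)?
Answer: -13595753902994640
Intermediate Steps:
(435390 + (-55991 + 209095)*(-168668 - 250697))*(-176090 + n) = (435390 + (-55991 + 209095)*(-168668 - 250697))*(-176090 + 387842) = (435390 + 153104*(-419365))*211752 = (435390 - 64206458960)*211752 = -64206023570*211752 = -13595753902994640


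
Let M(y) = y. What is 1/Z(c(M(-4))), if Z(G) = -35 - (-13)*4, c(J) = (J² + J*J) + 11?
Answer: 1/17 ≈ 0.058824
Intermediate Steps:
c(J) = 11 + 2*J² (c(J) = (J² + J²) + 11 = 2*J² + 11 = 11 + 2*J²)
Z(G) = 17 (Z(G) = -35 - 1*(-52) = -35 + 52 = 17)
1/Z(c(M(-4))) = 1/17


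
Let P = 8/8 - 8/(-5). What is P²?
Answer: 169/25 ≈ 6.7600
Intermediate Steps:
P = 13/5 (P = 8*(⅛) - 8*(-⅕) = 1 + 8/5 = 13/5 ≈ 2.6000)
P² = (13/5)² = 169/25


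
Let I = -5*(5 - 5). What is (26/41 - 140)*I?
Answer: 0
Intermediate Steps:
I = 0 (I = -5*0 = 0)
(26/41 - 140)*I = (26/41 - 140)*0 = -5714/41*0 = 0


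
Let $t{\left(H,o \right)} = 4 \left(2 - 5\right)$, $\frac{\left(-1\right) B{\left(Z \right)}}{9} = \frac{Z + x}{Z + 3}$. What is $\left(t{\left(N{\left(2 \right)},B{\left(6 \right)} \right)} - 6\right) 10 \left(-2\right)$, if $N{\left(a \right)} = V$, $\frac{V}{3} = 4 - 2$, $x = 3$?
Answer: $360$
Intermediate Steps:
$V = 6$ ($V = 3 \left(4 - 2\right) = 3 \cdot 2 = 6$)
$N{\left(a \right)} = 6$
$B{\left(Z \right)} = -9$ ($B{\left(Z \right)} = - 9 \frac{Z + 3}{Z + 3} = - 9 \frac{3 + Z}{3 + Z} = \left(-9\right) 1 = -9$)
$t{\left(H,o \right)} = -12$ ($t{\left(H,o \right)} = 4 \left(-3\right) = -12$)
$\left(t{\left(N{\left(2 \right)},B{\left(6 \right)} \right)} - 6\right) 10 \left(-2\right) = \left(-12 - 6\right) 10 \left(-2\right) = \left(-18\right) \left(-20\right) = 360$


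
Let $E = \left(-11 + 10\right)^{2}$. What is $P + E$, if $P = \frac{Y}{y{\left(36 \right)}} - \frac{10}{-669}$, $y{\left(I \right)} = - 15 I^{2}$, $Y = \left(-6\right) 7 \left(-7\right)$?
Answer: $\frac{722393}{722520} \approx 0.99982$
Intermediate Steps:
$Y = 294$ ($Y = \left(-42\right) \left(-7\right) = 294$)
$E = 1$ ($E = \left(-1\right)^{2} = 1$)
$P = - \frac{127}{722520}$ ($P = \frac{294}{\left(-15\right) 36^{2}} - \frac{10}{-669} = \frac{294}{\left(-15\right) 1296} - - \frac{10}{669} = \frac{294}{-19440} + \frac{10}{669} = 294 \left(- \frac{1}{19440}\right) + \frac{10}{669} = - \frac{49}{3240} + \frac{10}{669} = - \frac{127}{722520} \approx -0.00017577$)
$P + E = - \frac{127}{722520} + 1 = \frac{722393}{722520}$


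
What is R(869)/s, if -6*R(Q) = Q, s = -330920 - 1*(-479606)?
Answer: -869/892116 ≈ -0.00097409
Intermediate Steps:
s = 148686 (s = -330920 + 479606 = 148686)
R(Q) = -Q/6
R(869)/s = -⅙*869/148686 = -869/6*1/148686 = -869/892116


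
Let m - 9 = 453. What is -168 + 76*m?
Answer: 34944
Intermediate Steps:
m = 462 (m = 9 + 453 = 462)
-168 + 76*m = -168 + 76*462 = -168 + 35112 = 34944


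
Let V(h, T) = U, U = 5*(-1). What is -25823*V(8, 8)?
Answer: 129115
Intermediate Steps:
U = -5
V(h, T) = -5
-25823*V(8, 8) = -25823*(-5) = 129115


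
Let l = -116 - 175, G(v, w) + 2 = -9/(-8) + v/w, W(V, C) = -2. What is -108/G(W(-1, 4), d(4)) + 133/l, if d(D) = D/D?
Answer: 248365/6693 ≈ 37.108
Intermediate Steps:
d(D) = 1
G(v, w) = -7/8 + v/w (G(v, w) = -2 + (-9/(-8) + v/w) = -2 + (-9*(-1/8) + v/w) = -2 + (9/8 + v/w) = -7/8 + v/w)
l = -291
-108/G(W(-1, 4), d(4)) + 133/l = -108/(-7/8 - 2/1) + 133/(-291) = -108/(-7/8 - 2*1) + 133*(-1/291) = -108/(-7/8 - 2) - 133/291 = -108/(-23/8) - 133/291 = -108*(-8/23) - 133/291 = 864/23 - 133/291 = 248365/6693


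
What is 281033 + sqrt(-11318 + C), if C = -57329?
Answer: 281033 + I*sqrt(68647) ≈ 2.8103e+5 + 262.01*I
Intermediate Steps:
281033 + sqrt(-11318 + C) = 281033 + sqrt(-11318 - 57329) = 281033 + sqrt(-68647) = 281033 + I*sqrt(68647)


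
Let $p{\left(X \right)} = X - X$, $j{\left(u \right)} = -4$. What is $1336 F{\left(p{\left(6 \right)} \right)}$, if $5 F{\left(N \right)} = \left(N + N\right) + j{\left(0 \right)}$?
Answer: $- \frac{5344}{5} \approx -1068.8$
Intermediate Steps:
$p{\left(X \right)} = 0$
$F{\left(N \right)} = - \frac{4}{5} + \frac{2 N}{5}$ ($F{\left(N \right)} = \frac{\left(N + N\right) - 4}{5} = \frac{2 N - 4}{5} = \frac{-4 + 2 N}{5} = - \frac{4}{5} + \frac{2 N}{5}$)
$1336 F{\left(p{\left(6 \right)} \right)} = 1336 \left(- \frac{4}{5} + \frac{2}{5} \cdot 0\right) = 1336 \left(- \frac{4}{5} + 0\right) = 1336 \left(- \frac{4}{5}\right) = - \frac{5344}{5}$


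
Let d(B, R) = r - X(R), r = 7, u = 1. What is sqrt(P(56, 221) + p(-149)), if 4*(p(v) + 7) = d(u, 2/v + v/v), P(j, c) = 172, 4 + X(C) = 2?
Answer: sqrt(669)/2 ≈ 12.933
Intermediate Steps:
X(C) = -2 (X(C) = -4 + 2 = -2)
d(B, R) = 9 (d(B, R) = 7 - 1*(-2) = 7 + 2 = 9)
p(v) = -19/4 (p(v) = -7 + (1/4)*9 = -7 + 9/4 = -19/4)
sqrt(P(56, 221) + p(-149)) = sqrt(172 - 19/4) = sqrt(669/4) = sqrt(669)/2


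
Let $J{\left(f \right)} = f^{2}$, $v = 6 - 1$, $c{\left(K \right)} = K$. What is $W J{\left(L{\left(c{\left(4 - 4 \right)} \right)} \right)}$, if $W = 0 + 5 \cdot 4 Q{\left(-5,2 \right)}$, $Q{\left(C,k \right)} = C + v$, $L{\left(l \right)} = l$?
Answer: $0$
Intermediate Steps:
$v = 5$ ($v = 6 - 1 = 5$)
$Q{\left(C,k \right)} = 5 + C$ ($Q{\left(C,k \right)} = C + 5 = 5 + C$)
$W = 0$ ($W = 0 + 5 \cdot 4 \left(5 - 5\right) = 0 + 20 \cdot 0 = 0 + 0 = 0$)
$W J{\left(L{\left(c{\left(4 - 4 \right)} \right)} \right)} = 0 \left(4 - 4\right)^{2} = 0 \cdot 0^{2} = 0 \cdot 0 = 0$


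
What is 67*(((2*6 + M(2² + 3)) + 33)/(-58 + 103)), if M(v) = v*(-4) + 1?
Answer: 134/5 ≈ 26.800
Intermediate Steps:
M(v) = 1 - 4*v (M(v) = -4*v + 1 = 1 - 4*v)
67*(((2*6 + M(2² + 3)) + 33)/(-58 + 103)) = 67*(((2*6 + (1 - 4*(2² + 3))) + 33)/(-58 + 103)) = 67*(((12 + (1 - 4*(4 + 3))) + 33)/45) = 67*(((12 + (1 - 4*7)) + 33)*(1/45)) = 67*(((12 + (1 - 28)) + 33)*(1/45)) = 67*(((12 - 27) + 33)*(1/45)) = 67*((-15 + 33)*(1/45)) = 67*(18*(1/45)) = 67*(⅖) = 134/5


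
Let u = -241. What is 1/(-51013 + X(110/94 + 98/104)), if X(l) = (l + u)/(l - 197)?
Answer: -476305/24297163124 ≈ -1.9603e-5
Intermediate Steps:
X(l) = (-241 + l)/(-197 + l) (X(l) = (l - 241)/(l - 197) = (-241 + l)/(-197 + l))
1/(-51013 + X(110/94 + 98/104)) = 1/(-51013 + (-241 + (110/94 + 98/104))/(-197 + (110/94 + 98/104))) = 1/(-51013 + (-241 + (110*(1/94) + 98*(1/104)))/(-197 + (110*(1/94) + 98*(1/104)))) = 1/(-51013 + (-241 + (55/47 + 49/52))/(-197 + (55/47 + 49/52))) = 1/(-51013 + (-241 + 5163/2444)/(-197 + 5163/2444)) = 1/(-51013 - 583841/2444/(-476305/2444)) = 1/(-51013 - 2444/476305*(-583841/2444)) = 1/(-51013 + 583841/476305) = 1/(-24297163124/476305) = -476305/24297163124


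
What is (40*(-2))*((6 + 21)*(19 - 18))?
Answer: -2160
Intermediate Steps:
(40*(-2))*((6 + 21)*(19 - 18)) = -2160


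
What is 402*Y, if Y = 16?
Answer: 6432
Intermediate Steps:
402*Y = 402*16 = 6432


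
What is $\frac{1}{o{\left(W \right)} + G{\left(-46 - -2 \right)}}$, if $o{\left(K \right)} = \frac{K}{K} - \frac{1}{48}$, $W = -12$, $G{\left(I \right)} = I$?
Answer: $- \frac{48}{2065} \approx -0.023245$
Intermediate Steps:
$o{\left(K \right)} = \frac{47}{48}$ ($o{\left(K \right)} = 1 - \frac{1}{48} = \frac{47}{48}$)
$\frac{1}{o{\left(W \right)} + G{\left(-46 - -2 \right)}} = \frac{1}{\frac{47}{48} - 44} = \frac{1}{- \frac{2065}{48}} = - \frac{48}{2065}$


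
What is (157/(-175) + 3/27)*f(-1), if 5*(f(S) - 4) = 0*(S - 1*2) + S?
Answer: -23522/7875 ≈ -2.9869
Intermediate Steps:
f(S) = 4 + S/5 (f(S) = 4 + (0*(S - 1*2) + S)/5 = 4 + (0*(S - 2) + S)/5 = 4 + (0*(-2 + S) + S)/5 = 4 + (0 + S)/5 = 4 + S/5)
(157/(-175) + 3/27)*f(-1) = (157/(-175) + 3/27)*(4 + (1/5)*(-1)) = (157*(-1/175) + 3*(1/27))*(4 - 1/5) = (-157/175 + 1/9)*(19/5) = -1238/1575*19/5 = -23522/7875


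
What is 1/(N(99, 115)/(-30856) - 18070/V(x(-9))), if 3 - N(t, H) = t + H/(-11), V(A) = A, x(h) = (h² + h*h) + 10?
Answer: -14594888/1533271317 ≈ -0.0095188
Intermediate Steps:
x(h) = 10 + 2*h² (x(h) = (h² + h²) + 10 = 2*h² + 10 = 10 + 2*h²)
N(t, H) = 3 - t + H/11 (N(t, H) = 3 - (t + H/(-11)) = 3 - (t + H*(-1/11)) = 3 - (t - H/11) = 3 + (-t + H/11) = 3 - t + H/11)
1/(N(99, 115)/(-30856) - 18070/V(x(-9))) = 1/((3 - 1*99 + (1/11)*115)/(-30856) - 18070/(10 + 2*(-9)²)) = 1/((3 - 99 + 115/11)*(-1/30856) - 18070/(10 + 2*81)) = 1/(-941/11*(-1/30856) - 18070/(10 + 162)) = 1/(941/339416 - 18070/172) = 1/(941/339416 - 18070*1/172) = 1/(941/339416 - 9035/86) = 1/(-1533271317/14594888) = -14594888/1533271317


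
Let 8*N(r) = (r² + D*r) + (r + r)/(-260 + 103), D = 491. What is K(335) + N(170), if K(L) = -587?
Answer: 8452239/628 ≈ 13459.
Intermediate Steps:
N(r) = r²/8 + 77085*r/1256 (N(r) = ((r² + 491*r) + (r + r)/(-260 + 103))/8 = ((r² + 491*r) + (2*r)/(-157))/8 = ((r² + 491*r) + (2*r)*(-1/157))/8 = ((r² + 491*r) - 2*r/157)/8 = (r² + 77085*r/157)/8 = r²/8 + 77085*r/1256)
K(335) + N(170) = -587 + (1/1256)*170*(77085 + 157*170) = -587 + (1/1256)*170*(77085 + 26690) = -587 + (1/1256)*170*103775 = -587 + 8820875/628 = 8452239/628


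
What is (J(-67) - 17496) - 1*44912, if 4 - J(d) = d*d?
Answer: -66893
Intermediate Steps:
J(d) = 4 - d**2 (J(d) = 4 - d*d = 4 - d**2)
(J(-67) - 17496) - 1*44912 = ((4 - 1*(-67)**2) - 17496) - 1*44912 = ((4 - 1*4489) - 17496) - 44912 = ((4 - 4489) - 17496) - 44912 = (-4485 - 17496) - 44912 = -21981 - 44912 = -66893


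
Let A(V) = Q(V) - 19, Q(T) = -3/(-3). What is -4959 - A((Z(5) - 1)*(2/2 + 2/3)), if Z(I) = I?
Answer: -4941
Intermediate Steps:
Q(T) = 1 (Q(T) = -3*(-1/3) = 1)
A(V) = -18 (A(V) = 1 - 19 = -18)
-4959 - A((Z(5) - 1)*(2/2 + 2/3)) = -4959 - 1*(-18) = -4959 + 18 = -4941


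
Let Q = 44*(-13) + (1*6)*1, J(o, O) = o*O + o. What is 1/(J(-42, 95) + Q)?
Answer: -1/4598 ≈ -0.00021749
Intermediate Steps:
J(o, O) = o + O*o (J(o, O) = O*o + o = o + O*o)
Q = -566 (Q = -572 + 6*1 = -572 + 6 = -566)
1/(J(-42, 95) + Q) = 1/(-42*(1 + 95) - 566) = 1/(-42*96 - 566) = 1/(-4032 - 566) = 1/(-4598) = -1/4598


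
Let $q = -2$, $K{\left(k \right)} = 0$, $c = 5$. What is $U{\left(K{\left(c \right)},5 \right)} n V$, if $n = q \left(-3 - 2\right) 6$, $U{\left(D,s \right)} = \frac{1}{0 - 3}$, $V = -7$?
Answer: $140$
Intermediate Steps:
$U{\left(D,s \right)} = - \frac{1}{3}$ ($U{\left(D,s \right)} = \frac{1}{-3} = - \frac{1}{3}$)
$n = 60$ ($n = - 2 \left(-3 - 2\right) 6 = \left(-2\right) \left(-5\right) 6 = 10 \cdot 6 = 60$)
$U{\left(K{\left(c \right)},5 \right)} n V = \left(- \frac{1}{3}\right) 60 \left(-7\right) = \left(-20\right) \left(-7\right) = 140$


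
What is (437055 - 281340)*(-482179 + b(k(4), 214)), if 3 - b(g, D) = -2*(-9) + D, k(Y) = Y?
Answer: -75118161720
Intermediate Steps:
b(g, D) = -15 - D (b(g, D) = 3 - (-2*(-9) + D) = 3 - (18 + D) = 3 + (-18 - D) = -15 - D)
(437055 - 281340)*(-482179 + b(k(4), 214)) = (437055 - 281340)*(-482179 + (-15 - 1*214)) = 155715*(-482179 + (-15 - 214)) = 155715*(-482179 - 229) = 155715*(-482408) = -75118161720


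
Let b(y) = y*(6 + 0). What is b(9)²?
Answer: 2916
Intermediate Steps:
b(y) = 6*y (b(y) = y*6 = 6*y)
b(9)² = (6*9)² = 54² = 2916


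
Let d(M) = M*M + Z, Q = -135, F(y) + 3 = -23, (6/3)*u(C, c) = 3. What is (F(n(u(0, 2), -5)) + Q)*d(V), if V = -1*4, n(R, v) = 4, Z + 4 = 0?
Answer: -1932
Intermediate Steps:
Z = -4 (Z = -4 + 0 = -4)
u(C, c) = 3/2 (u(C, c) = (1/2)*3 = 3/2)
F(y) = -26 (F(y) = -3 - 23 = -26)
V = -4
d(M) = -4 + M**2 (d(M) = M*M - 4 = M**2 - 4 = -4 + M**2)
(F(n(u(0, 2), -5)) + Q)*d(V) = (-26 - 135)*(-4 + (-4)**2) = -161*(-4 + 16) = -161*12 = -1932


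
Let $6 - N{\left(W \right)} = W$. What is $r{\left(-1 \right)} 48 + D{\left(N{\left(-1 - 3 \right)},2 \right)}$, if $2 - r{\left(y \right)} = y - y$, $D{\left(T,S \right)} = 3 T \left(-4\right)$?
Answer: $-24$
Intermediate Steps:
$N{\left(W \right)} = 6 - W$
$D{\left(T,S \right)} = - 12 T$
$r{\left(y \right)} = 2$ ($r{\left(y \right)} = 2 - \left(y - y\right) = 2 - 0 = 2 + 0 = 2$)
$r{\left(-1 \right)} 48 + D{\left(N{\left(-1 - 3 \right)},2 \right)} = 2 \cdot 48 - 12 \left(6 - \left(-1 - 3\right)\right) = 96 - 12 \left(6 - \left(-1 - 3\right)\right) = 96 - 12 \left(6 - -4\right) = 96 - 12 \left(6 + 4\right) = 96 - 120 = -24$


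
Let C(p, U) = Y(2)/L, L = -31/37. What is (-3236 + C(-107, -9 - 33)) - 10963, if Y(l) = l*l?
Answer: -440317/31 ≈ -14204.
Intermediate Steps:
Y(l) = l²
L = -31/37 (L = -31*1/37 = -31/37 ≈ -0.83784)
C(p, U) = -148/31 (C(p, U) = 2²/(-31/37) = 4*(-37/31) = -148/31)
(-3236 + C(-107, -9 - 33)) - 10963 = (-3236 - 148/31) - 10963 = -100464/31 - 10963 = -440317/31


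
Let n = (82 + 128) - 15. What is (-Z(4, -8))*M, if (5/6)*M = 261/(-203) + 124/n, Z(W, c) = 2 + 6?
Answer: 14192/2275 ≈ 6.2382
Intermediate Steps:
Z(W, c) = 8
n = 195 (n = 210 - 15 = 195)
M = -1774/2275 (M = 6*(261/(-203) + 124/195)/5 = 6*(261*(-1/203) + 124*(1/195))/5 = 6*(-9/7 + 124/195)/5 = (6/5)*(-887/1365) = -1774/2275 ≈ -0.77978)
(-Z(4, -8))*M = -1*8*(-1774/2275) = -8*(-1774/2275) = 14192/2275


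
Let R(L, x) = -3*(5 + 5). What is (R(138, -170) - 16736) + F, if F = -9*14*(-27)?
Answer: -13364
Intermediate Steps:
R(L, x) = -30 (R(L, x) = -3*10 = -30)
F = 3402 (F = -126*(-27) = 3402)
(R(138, -170) - 16736) + F = (-30 - 16736) + 3402 = -16766 + 3402 = -13364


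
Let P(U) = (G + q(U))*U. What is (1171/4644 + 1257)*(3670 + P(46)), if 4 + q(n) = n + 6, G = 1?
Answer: 8647083599/1161 ≈ 7.4480e+6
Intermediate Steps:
q(n) = 2 + n (q(n) = -4 + (n + 6) = -4 + (6 + n) = 2 + n)
P(U) = U*(3 + U) (P(U) = (1 + (2 + U))*U = (3 + U)*U = U*(3 + U))
(1171/4644 + 1257)*(3670 + P(46)) = (1171/4644 + 1257)*(3670 + 46*(3 + 46)) = (1171*(1/4644) + 1257)*(3670 + 46*49) = (1171/4644 + 1257)*(3670 + 2254) = (5838679/4644)*5924 = 8647083599/1161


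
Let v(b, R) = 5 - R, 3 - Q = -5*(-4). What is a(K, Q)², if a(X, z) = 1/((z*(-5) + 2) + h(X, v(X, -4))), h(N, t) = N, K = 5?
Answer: 1/8464 ≈ 0.00011815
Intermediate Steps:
Q = -17 (Q = 3 - (-5)*(-4) = 3 - 1*20 = 3 - 20 = -17)
a(X, z) = 1/(2 + X - 5*z) (a(X, z) = 1/((z*(-5) + 2) + X) = 1/((-5*z + 2) + X) = 1/((2 - 5*z) + X) = 1/(2 + X - 5*z))
a(K, Q)² = (1/(2 + 5 - 5*(-17)))² = (1/(2 + 5 + 85))² = (1/92)² = 1/8464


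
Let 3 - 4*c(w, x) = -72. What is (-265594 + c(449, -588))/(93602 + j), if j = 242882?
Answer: -1062301/1345936 ≈ -0.78927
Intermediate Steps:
c(w, x) = 75/4 (c(w, x) = ¾ - ¼*(-72) = ¾ + 18 = 75/4)
(-265594 + c(449, -588))/(93602 + j) = (-265594 + 75/4)/(93602 + 242882) = -1062301/4/336484 = -1062301/4*1/336484 = -1062301/1345936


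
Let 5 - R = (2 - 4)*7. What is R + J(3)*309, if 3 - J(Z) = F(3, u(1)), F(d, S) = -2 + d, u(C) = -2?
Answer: 637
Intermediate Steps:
J(Z) = 2 (J(Z) = 3 - (-2 + 3) = 3 - 1*1 = 3 - 1 = 2)
R = 19 (R = 5 - (2 - 4)*7 = 5 - (-2)*7 = 5 - 1*(-14) = 5 + 14 = 19)
R + J(3)*309 = 19 + 2*309 = 19 + 618 = 637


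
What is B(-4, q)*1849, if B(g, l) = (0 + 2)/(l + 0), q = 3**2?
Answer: 3698/9 ≈ 410.89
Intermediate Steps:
q = 9
B(g, l) = 2/l
B(-4, q)*1849 = (2/9)*1849 = 3698/9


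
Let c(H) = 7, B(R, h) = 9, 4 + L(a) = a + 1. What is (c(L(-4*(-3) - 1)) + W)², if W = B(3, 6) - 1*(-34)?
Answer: 2500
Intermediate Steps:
L(a) = -3 + a (L(a) = -4 + (a + 1) = -4 + (1 + a) = -3 + a)
W = 43 (W = 9 - 1*(-34) = 9 + 34 = 43)
(c(L(-4*(-3) - 1)) + W)² = (7 + 43)² = 50² = 2500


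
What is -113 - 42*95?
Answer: -4103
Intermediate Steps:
-113 - 42*95 = -113 - 3990 = -4103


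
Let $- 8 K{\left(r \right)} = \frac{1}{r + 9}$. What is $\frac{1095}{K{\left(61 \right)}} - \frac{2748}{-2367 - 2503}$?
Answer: $- \frac{1493140626}{2435} \approx -6.132 \cdot 10^{5}$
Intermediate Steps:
$K{\left(r \right)} = - \frac{1}{8 \left(9 + r\right)}$ ($K{\left(r \right)} = - \frac{1}{8 \left(r + 9\right)} = - \frac{1}{8 \left(9 + r\right)}$)
$\frac{1095}{K{\left(61 \right)}} - \frac{2748}{-2367 - 2503} = \frac{1095}{\left(-1\right) \frac{1}{72 + 8 \cdot 61}} - \frac{2748}{-2367 - 2503} = \frac{1095}{\left(-1\right) \frac{1}{72 + 488}} - \frac{2748}{-2367 - 2503} = \frac{1095}{\left(-1\right) \frac{1}{560}} - \frac{2748}{-4870} = \frac{1095}{\left(-1\right) \frac{1}{560}} - - \frac{1374}{2435} = \frac{1095}{- \frac{1}{560}} + \frac{1374}{2435} = 1095 \left(-560\right) + \frac{1374}{2435} = -613200 + \frac{1374}{2435} = - \frac{1493140626}{2435}$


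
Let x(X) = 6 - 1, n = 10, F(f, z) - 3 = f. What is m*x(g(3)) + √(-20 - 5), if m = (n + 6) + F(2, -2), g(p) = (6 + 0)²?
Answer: 105 + 5*I ≈ 105.0 + 5.0*I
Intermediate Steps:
F(f, z) = 3 + f
g(p) = 36 (g(p) = 6² = 36)
x(X) = 5
m = 21 (m = (10 + 6) + (3 + 2) = 16 + 5 = 21)
m*x(g(3)) + √(-20 - 5) = 21*5 + √(-20 - 5) = 105 + √(-25) = 105 + 5*I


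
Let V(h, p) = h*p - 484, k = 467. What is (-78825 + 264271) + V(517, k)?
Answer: 426401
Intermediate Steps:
V(h, p) = -484 + h*p
(-78825 + 264271) + V(517, k) = (-78825 + 264271) + (-484 + 517*467) = 185446 + (-484 + 241439) = 185446 + 240955 = 426401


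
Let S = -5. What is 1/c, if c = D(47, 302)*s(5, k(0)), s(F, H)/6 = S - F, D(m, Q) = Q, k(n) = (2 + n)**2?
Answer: -1/18120 ≈ -5.5188e-5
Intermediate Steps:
s(F, H) = -30 - 6*F (s(F, H) = 6*(-5 - F) = -30 - 6*F)
c = -18120 (c = 302*(-30 - 6*5) = 302*(-30 - 30) = 302*(-60) = -18120)
1/c = 1/(-18120) = -1/18120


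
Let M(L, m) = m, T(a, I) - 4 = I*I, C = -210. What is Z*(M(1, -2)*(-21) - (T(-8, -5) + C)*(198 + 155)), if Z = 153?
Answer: 9782055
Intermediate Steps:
T(a, I) = 4 + I² (T(a, I) = 4 + I*I = 4 + I²)
Z*(M(1, -2)*(-21) - (T(-8, -5) + C)*(198 + 155)) = 153*(-2*(-21) - ((4 + (-5)²) - 210)*(198 + 155)) = 153*(42 - ((4 + 25) - 210)*353) = 153*(42 - (29 - 210)*353) = 153*(42 - (-181)*353) = 153*(42 - 1*(-63893)) = 153*(42 + 63893) = 153*63935 = 9782055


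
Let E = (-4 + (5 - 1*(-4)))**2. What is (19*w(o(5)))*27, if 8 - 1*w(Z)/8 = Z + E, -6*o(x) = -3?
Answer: -71820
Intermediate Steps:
o(x) = 1/2 (o(x) = -1/6*(-3) = 1/2)
E = 25 (E = (-4 + (5 + 4))**2 = (-4 + 9)**2 = 5**2 = 25)
w(Z) = -136 - 8*Z (w(Z) = 64 - 8*(Z + 25) = 64 - 8*(25 + Z) = 64 + (-200 - 8*Z) = -136 - 8*Z)
(19*w(o(5)))*27 = (19*(-136 - 8*1/2))*27 = (19*(-136 - 4))*27 = (19*(-140))*27 = -2660*27 = -71820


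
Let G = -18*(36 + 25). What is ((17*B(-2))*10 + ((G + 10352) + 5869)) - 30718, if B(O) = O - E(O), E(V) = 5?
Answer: -16785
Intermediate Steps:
G = -1098 (G = -18*61 = -1098)
B(O) = -5 + O (B(O) = O - 1*5 = O - 5 = -5 + O)
((17*B(-2))*10 + ((G + 10352) + 5869)) - 30718 = ((17*(-5 - 2))*10 + ((-1098 + 10352) + 5869)) - 30718 = ((17*(-7))*10 + (9254 + 5869)) - 30718 = (-119*10 + 15123) - 30718 = (-1190 + 15123) - 30718 = 13933 - 30718 = -16785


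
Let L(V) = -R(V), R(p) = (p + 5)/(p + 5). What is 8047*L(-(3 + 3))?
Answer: -8047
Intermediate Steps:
R(p) = 1 (R(p) = (5 + p)/(5 + p) = 1)
L(V) = -1 (L(V) = -1*1 = -1)
8047*L(-(3 + 3)) = 8047*(-1) = -8047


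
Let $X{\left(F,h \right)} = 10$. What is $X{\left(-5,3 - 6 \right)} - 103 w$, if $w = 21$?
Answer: $-2153$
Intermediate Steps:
$X{\left(-5,3 - 6 \right)} - 103 w = 10 - 2163 = -2153$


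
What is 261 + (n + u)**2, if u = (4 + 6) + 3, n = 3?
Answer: 517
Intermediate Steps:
u = 13 (u = 10 + 3 = 13)
261 + (n + u)**2 = 261 + (3 + 13)**2 = 261 + 16**2 = 261 + 256 = 517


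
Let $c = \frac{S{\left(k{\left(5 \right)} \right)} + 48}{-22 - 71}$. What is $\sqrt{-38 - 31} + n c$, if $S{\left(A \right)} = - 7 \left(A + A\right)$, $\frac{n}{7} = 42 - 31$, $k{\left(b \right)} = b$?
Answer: $\frac{1694}{93} + i \sqrt{69} \approx 18.215 + 8.3066 i$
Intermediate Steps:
$n = 77$ ($n = 7 \left(42 - 31\right) = 7 \cdot 11 = 77$)
$S{\left(A \right)} = - 14 A$ ($S{\left(A \right)} = - 7 \cdot 2 A = - 14 A$)
$c = \frac{22}{93}$ ($c = \frac{\left(-14\right) 5 + 48}{-22 - 71} = \frac{-70 + 48}{-93} = \left(-22\right) \left(- \frac{1}{93}\right) = \frac{22}{93} \approx 0.23656$)
$\sqrt{-38 - 31} + n c = \sqrt{-38 - 31} + 77 \cdot \frac{22}{93} = \sqrt{-69} + \frac{1694}{93} = i \sqrt{69} + \frac{1694}{93} = \frac{1694}{93} + i \sqrt{69}$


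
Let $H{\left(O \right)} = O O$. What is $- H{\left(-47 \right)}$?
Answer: $-2209$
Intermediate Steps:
$H{\left(O \right)} = O^{2}$
$- H{\left(-47 \right)} = - \left(-47\right)^{2} = \left(-1\right) 2209 = -2209$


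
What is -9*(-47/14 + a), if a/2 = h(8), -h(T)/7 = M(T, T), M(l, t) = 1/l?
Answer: 1287/28 ≈ 45.964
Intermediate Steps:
h(T) = -7/T
a = -7/4 (a = 2*(-7/8) = -7/4 ≈ -1.7500)
-9*(-47/14 + a) = -9*(-47/14 - 7/4) = -9*(-143/28) = 1287/28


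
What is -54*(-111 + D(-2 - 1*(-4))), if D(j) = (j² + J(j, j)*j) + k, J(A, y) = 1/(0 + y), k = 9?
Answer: 5238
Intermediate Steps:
J(A, y) = 1/y
D(j) = 10 + j² (D(j) = (j² + j/j) + 9 = (j² + 1) + 9 = (1 + j²) + 9 = 10 + j²)
-54*(-111 + D(-2 - 1*(-4))) = -54*(-111 + (10 + (-2 - 1*(-4))²)) = -54*(-111 + (10 + (-2 + 4)²)) = -54*(-111 + (10 + 2²)) = -54*(-111 + (10 + 4)) = -54*(-111 + 14) = -54*(-97) = 5238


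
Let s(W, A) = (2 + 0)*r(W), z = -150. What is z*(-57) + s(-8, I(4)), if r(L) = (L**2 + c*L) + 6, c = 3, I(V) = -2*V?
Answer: 8642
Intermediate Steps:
r(L) = 6 + L**2 + 3*L (r(L) = (L**2 + 3*L) + 6 = 6 + L**2 + 3*L)
s(W, A) = 12 + 2*W**2 + 6*W (s(W, A) = (2 + 0)*(6 + W**2 + 3*W) = 2*(6 + W**2 + 3*W) = 12 + 2*W**2 + 6*W)
z*(-57) + s(-8, I(4)) = -150*(-57) + (12 + 2*(-8)**2 + 6*(-8)) = 8550 + (12 + 2*64 - 48) = 8550 + (12 + 128 - 48) = 8550 + 92 = 8642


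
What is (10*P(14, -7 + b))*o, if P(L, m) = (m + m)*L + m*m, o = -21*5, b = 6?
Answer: 28350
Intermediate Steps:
o = -105
P(L, m) = m² + 2*L*m (P(L, m) = (2*m)*L + m² = 2*L*m + m² = m² + 2*L*m)
(10*P(14, -7 + b))*o = (10*((-7 + 6)*((-7 + 6) + 2*14)))*(-105) = (10*(-(-1 + 28)))*(-105) = (10*(-1*27))*(-105) = (10*(-27))*(-105) = -270*(-105) = 28350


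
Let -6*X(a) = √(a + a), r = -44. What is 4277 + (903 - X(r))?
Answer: 5180 + I*√22/3 ≈ 5180.0 + 1.5635*I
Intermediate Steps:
X(a) = -√2*√a/6 (X(a) = -√(a + a)/6 = -√2*√a/6)
4277 + (903 - X(r)) = 4277 + (903 - (-1)*√2*√(-44)/6) = 4277 + (903 - (-1)*√2*2*I*√11/6) = 4277 + (903 - (-1)*I*√22/3) = 4277 + (903 + I*√22/3) = 5180 + I*√22/3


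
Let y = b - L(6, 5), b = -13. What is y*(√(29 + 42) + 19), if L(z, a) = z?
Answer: -361 - 19*√71 ≈ -521.10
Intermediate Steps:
y = -19 (y = -13 - 1*6 = -13 - 6 = -19)
y*(√(29 + 42) + 19) = -19*(√(29 + 42) + 19) = -19*(√71 + 19) = -19*(19 + √71) = -361 - 19*√71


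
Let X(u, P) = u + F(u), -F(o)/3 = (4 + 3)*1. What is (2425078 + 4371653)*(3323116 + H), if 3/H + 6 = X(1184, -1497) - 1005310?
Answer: 22680126543717464595/1004153 ≈ 2.2586e+13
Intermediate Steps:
F(o) = -21 (F(o) = -3*(4 + 3) = -21)
X(u, P) = -21 + u (X(u, P) = u - 21 = -21 + u)
H = -3/1004153 (H = 3/(-6 + ((-21 + 1184) - 1005310)) = 3/(-6 + (1163 - 1005310)) = 3/(-6 - 1004147) = 3/(-1004153) = 3*(-1/1004153) = -3/1004153 ≈ -2.9876e-6)
(2425078 + 4371653)*(3323116 + H) = (2425078 + 4371653)*(3323116 - 3/1004153) = 6796731*(3336916900745/1004153) = 22680126543717464595/1004153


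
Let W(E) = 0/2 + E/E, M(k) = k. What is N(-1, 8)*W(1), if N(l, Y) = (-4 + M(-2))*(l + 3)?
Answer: -12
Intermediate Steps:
W(E) = 1 (W(E) = 0*(½) + 1 = 0 + 1 = 1)
N(l, Y) = -18 - 6*l (N(l, Y) = (-4 - 2)*(l + 3) = -6*(3 + l) = -18 - 6*l)
N(-1, 8)*W(1) = (-18 - 6*(-1))*1 = (-18 + 6)*1 = -12*1 = -12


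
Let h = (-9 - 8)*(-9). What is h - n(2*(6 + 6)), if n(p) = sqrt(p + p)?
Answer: 153 - 4*sqrt(3) ≈ 146.07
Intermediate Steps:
n(p) = sqrt(2)*sqrt(p) (n(p) = sqrt(2*p) = sqrt(2)*sqrt(p))
h = 153 (h = -17*(-9) = 153)
h - n(2*(6 + 6)) = 153 - sqrt(2)*sqrt(2*(6 + 6)) = 153 - sqrt(2)*sqrt(2*12) = 153 - sqrt(2)*sqrt(24) = 153 - sqrt(2)*2*sqrt(6) = 153 - 4*sqrt(3)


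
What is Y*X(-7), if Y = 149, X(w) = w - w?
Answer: 0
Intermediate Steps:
X(w) = 0
Y*X(-7) = 149*0 = 0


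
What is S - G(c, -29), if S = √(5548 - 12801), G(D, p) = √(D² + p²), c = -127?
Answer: -√16970 + I*√7253 ≈ -130.27 + 85.165*I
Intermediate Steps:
S = I*√7253 (S = √(-7253) = I*√7253 ≈ 85.165*I)
S - G(c, -29) = I*√7253 - √((-127)² + (-29)²) = I*√7253 - √(16129 + 841) = I*√7253 - √16970 = -√16970 + I*√7253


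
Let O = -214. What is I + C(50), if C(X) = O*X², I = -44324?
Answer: -579324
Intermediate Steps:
C(X) = -214*X²
I + C(50) = -44324 - 214*50² = -44324 - 214*2500 = -44324 - 535000 = -579324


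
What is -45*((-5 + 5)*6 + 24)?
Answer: -1080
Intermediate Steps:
-45*((-5 + 5)*6 + 24) = -45*(0*6 + 24) = -45*(0 + 24) = -45*24 = -1080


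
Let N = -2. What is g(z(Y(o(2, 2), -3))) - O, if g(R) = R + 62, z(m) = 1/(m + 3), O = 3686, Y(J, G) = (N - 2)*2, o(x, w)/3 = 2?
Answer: -18121/5 ≈ -3624.2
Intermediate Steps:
o(x, w) = 6 (o(x, w) = 3*2 = 6)
Y(J, G) = -8 (Y(J, G) = (-2 - 2)*2 = -4*2 = -8)
z(m) = 1/(3 + m)
g(R) = 62 + R
g(z(Y(o(2, 2), -3))) - O = (62 + 1/(3 - 8)) - 1*3686 = (62 + 1/(-5)) - 3686 = (62 - ⅕) - 3686 = 309/5 - 3686 = -18121/5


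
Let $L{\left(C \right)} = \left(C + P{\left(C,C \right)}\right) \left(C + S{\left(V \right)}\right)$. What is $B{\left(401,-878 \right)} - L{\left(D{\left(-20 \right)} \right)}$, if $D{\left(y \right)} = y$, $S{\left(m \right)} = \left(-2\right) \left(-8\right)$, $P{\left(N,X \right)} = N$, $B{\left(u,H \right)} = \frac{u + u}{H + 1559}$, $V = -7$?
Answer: $- \frac{108158}{681} \approx -158.82$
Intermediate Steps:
$B{\left(u,H \right)} = \frac{2 u}{1559 + H}$
$S{\left(m \right)} = 16$
$L{\left(C \right)} = 2 C \left(16 + C\right)$ ($L{\left(C \right)} = \left(C + C\right) \left(C + 16\right) = 2 C \left(16 + C\right)$)
$B{\left(401,-878 \right)} - L{\left(D{\left(-20 \right)} \right)} = 2 \cdot 401 \frac{1}{1559 - 878} - 2 \left(-20\right) \left(16 - 20\right) = 2 \cdot 401 \cdot \frac{1}{681} - 2 \left(-20\right) \left(-4\right) = 2 \cdot 401 \cdot \frac{1}{681} - 160 = \frac{802}{681} - 160 = - \frac{108158}{681}$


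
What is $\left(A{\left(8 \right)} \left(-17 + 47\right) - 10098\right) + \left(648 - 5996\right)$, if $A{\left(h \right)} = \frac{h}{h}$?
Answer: $-15416$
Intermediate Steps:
$A{\left(h \right)} = 1$
$\left(A{\left(8 \right)} \left(-17 + 47\right) - 10098\right) + \left(648 - 5996\right) = \left(1 \left(-17 + 47\right) - 10098\right) + \left(648 - 5996\right) = \left(1 \cdot 30 - 10098\right) - 5348 = \left(30 - 10098\right) - 5348 = -10068 - 5348 = -15416$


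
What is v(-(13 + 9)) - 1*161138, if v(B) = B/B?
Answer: -161137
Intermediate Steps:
v(B) = 1
v(-(13 + 9)) - 1*161138 = 1 - 1*161138 = 1 - 161138 = -161137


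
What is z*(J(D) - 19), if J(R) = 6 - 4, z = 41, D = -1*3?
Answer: -697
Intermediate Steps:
D = -3
J(R) = 2
z*(J(D) - 19) = 41*(2 - 19) = 41*(-17) = -697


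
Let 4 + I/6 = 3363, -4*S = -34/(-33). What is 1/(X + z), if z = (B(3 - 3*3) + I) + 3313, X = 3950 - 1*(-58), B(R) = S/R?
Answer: 396/10880117 ≈ 3.6397e-5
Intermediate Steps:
S = -17/66 (S = -(-17)/(2*(-33)) = -(-17)*(-1)/(2*33) = -1/4*34/33 = -17/66 ≈ -0.25758)
I = 20154 (I = -24 + 6*3363 = -24 + 20178 = 20154)
B(R) = -17/(66*R)
X = 4008 (X = 3950 + 58 = 4008)
z = 9292949/396 (z = (-17/(66*(3 - 3*3)) + 20154) + 3313 = (-17/(66*(3 - 9)) + 20154) + 3313 = (-17/66/(-6) + 20154) + 3313 = (-17/66*(-1/6) + 20154) + 3313 = (17/396 + 20154) + 3313 = 7981001/396 + 3313 = 9292949/396 ≈ 23467.)
1/(X + z) = 1/(4008 + 9292949/396) = 1/(10880117/396) = 396/10880117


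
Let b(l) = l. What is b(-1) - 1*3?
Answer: -4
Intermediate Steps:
b(-1) - 1*3 = -1 - 1*3 = -1 - 3 = -4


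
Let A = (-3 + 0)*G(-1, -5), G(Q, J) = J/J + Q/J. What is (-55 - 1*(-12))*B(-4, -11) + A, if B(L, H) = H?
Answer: 2347/5 ≈ 469.40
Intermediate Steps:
G(Q, J) = 1 + Q/J
A = -18/5 (A = (-3 + 0)*((-5 - 1)/(-5)) = -(-3)*(-6)/5 = -3*6/5 = -18/5 ≈ -3.6000)
(-55 - 1*(-12))*B(-4, -11) + A = (-55 - 1*(-12))*(-11) - 18/5 = (-55 + 12)*(-11) - 18/5 = -43*(-11) - 18/5 = 473 - 18/5 = 2347/5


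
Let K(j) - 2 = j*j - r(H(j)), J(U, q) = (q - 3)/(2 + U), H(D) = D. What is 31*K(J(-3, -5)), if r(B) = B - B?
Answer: 2046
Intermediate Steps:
r(B) = 0
J(U, q) = (-3 + q)/(2 + U)
K(j) = 2 + j**2 (K(j) = 2 + (j*j - 1*0) = 2 + (j**2 + 0) = 2 + j**2)
31*K(J(-3, -5)) = 31*(2 + ((-3 - 5)/(2 - 3))**2) = 31*(2 + (-8/(-1))**2) = 31*(2 + (-1*(-8))**2) = 31*(2 + 8**2) = 31*(2 + 64) = 31*66 = 2046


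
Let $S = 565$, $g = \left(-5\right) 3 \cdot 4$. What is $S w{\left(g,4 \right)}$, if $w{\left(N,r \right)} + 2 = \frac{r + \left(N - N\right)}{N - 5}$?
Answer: $- \frac{15142}{13} \approx -1164.8$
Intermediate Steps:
$g = -60$ ($g = \left(-15\right) 4 = -60$)
$w{\left(N,r \right)} = -2 + \frac{r}{-5 + N}$ ($w{\left(N,r \right)} = -2 + \frac{r + \left(N - N\right)}{N - 5} = -2 + \frac{r + 0}{-5 + N} = -2 + \frac{r}{-5 + N}$)
$S w{\left(g,4 \right)} = 565 \frac{10 + 4 - -120}{-5 - 60} = 565 \frac{10 + 4 + 120}{-65} = 565 \left(\left(- \frac{1}{65}\right) 134\right) = 565 \left(- \frac{134}{65}\right) = - \frac{15142}{13}$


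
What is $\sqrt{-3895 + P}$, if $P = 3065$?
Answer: $i \sqrt{830} \approx 28.81 i$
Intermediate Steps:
$\sqrt{-3895 + P} = \sqrt{-3895 + 3065} = \sqrt{-830} = i \sqrt{830}$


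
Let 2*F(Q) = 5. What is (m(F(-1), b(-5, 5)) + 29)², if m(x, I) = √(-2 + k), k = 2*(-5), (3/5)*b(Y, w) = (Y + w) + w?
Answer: 829 + 116*I*√3 ≈ 829.0 + 200.92*I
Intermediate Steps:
b(Y, w) = 5*Y/3 + 10*w/3 (b(Y, w) = 5*((Y + w) + w)/3 = 5*(Y + 2*w)/3 = 5*Y/3 + 10*w/3)
k = -10
F(Q) = 5/2 (F(Q) = (½)*5 = 5/2)
m(x, I) = 2*I*√3 (m(x, I) = √(-2 - 10) = √(-12) = 2*I*√3)
(m(F(-1), b(-5, 5)) + 29)² = (2*I*√3 + 29)² = (29 + 2*I*√3)²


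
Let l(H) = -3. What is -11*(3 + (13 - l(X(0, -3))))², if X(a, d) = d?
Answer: -3971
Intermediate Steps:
-11*(3 + (13 - l(X(0, -3))))² = -11*(3 + (13 - 1*(-3)))² = -11*(3 + (13 + 3))² = -11*(3 + 16)² = -11*19² = -11*361 = -3971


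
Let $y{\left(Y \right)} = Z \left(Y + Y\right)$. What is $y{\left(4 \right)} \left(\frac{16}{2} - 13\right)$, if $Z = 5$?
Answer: $-200$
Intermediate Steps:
$y{\left(Y \right)} = 10 Y$ ($y{\left(Y \right)} = 5 \left(Y + Y\right) = 5 \cdot 2 Y = 10 Y$)
$y{\left(4 \right)} \left(\frac{16}{2} - 13\right) = 10 \cdot 4 \left(\frac{16}{2} - 13\right) = 40 \left(16 \cdot \frac{1}{2} - 13\right) = 40 \left(8 - 13\right) = 40 \left(-5\right) = -200$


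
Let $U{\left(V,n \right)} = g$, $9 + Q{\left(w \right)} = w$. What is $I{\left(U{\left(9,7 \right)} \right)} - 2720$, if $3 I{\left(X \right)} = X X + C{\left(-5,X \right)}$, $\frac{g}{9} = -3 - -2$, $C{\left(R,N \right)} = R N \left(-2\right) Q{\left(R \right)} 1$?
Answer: $-2273$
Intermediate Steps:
$Q{\left(w \right)} = -9 + w$
$C{\left(R,N \right)} = - 2 N R \left(-9 + R\right)$ ($C{\left(R,N \right)} = R N \left(-2\right) \left(-9 + R\right) 1 = N R \left(-2\right) \left(-9 + R\right) 1 = - 2 N R \left(-9 + R\right) 1 = - 2 N R \left(-9 + R\right)$)
$g = -9$ ($g = 9 \left(-3 - -2\right) = 9 \left(-3 + 2\right) = 9 \left(-1\right) = -9$)
$U{\left(V,n \right)} = -9$
$I{\left(X \right)} = - \frac{140 X}{3} + \frac{X^{2}}{3}$ ($I{\left(X \right)} = \frac{X X + 2 X \left(-5\right) \left(9 - -5\right)}{3} = \frac{X^{2} + 2 X \left(-5\right) \left(9 + 5\right)}{3} = \frac{X^{2} + 2 X \left(-5\right) 14}{3} = \frac{X^{2} - 140 X}{3} = - \frac{140 X}{3} + \frac{X^{2}}{3}$)
$I{\left(U{\left(9,7 \right)} \right)} - 2720 = \frac{1}{3} \left(-9\right) \left(-140 - 9\right) - 2720 = \frac{1}{3} \left(-9\right) \left(-149\right) - 2720 = 447 - 2720 = -2273$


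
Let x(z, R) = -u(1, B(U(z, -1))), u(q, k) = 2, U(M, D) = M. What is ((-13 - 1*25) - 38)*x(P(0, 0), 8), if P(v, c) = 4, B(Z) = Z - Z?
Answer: 152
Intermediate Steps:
B(Z) = 0
x(z, R) = -2 (x(z, R) = -1*2 = -2)
((-13 - 1*25) - 38)*x(P(0, 0), 8) = ((-13 - 1*25) - 38)*(-2) = ((-13 - 25) - 38)*(-2) = (-38 - 38)*(-2) = -76*(-2) = 152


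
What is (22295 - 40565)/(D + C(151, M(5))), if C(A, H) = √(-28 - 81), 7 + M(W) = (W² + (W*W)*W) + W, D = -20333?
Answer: 185741955/206715499 + 9135*I*√109/206715499 ≈ 0.89854 + 0.00046137*I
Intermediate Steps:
M(W) = -7 + W + W² + W³ (M(W) = -7 + ((W² + (W*W)*W) + W) = -7 + ((W² + W²*W) + W) = -7 + ((W² + W³) + W) = -7 + (W + W² + W³) = -7 + W + W² + W³)
C(A, H) = I*√109 (C(A, H) = √(-109) = I*√109)
(22295 - 40565)/(D + C(151, M(5))) = (22295 - 40565)/(-20333 + I*√109) = -18270/(-20333 + I*√109)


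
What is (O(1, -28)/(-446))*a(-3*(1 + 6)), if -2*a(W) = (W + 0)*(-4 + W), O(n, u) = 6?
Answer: 1575/446 ≈ 3.5314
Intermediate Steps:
a(W) = -W*(-4 + W)/2 (a(W) = -(W + 0)*(-4 + W)/2 = -W*(-4 + W)/2)
(O(1, -28)/(-446))*a(-3*(1 + 6)) = (6/(-446))*((-3*(1 + 6))*(4 - (-3)*(1 + 6))/2) = (6*(-1/446))*((-3*7)*(4 - (-3)*7)/2) = -3*(-21)*(4 - 1*(-21))/446 = -3*(-21)*(4 + 21)/446 = -3*(-21)*25/446 = -3/223*(-525/2) = 1575/446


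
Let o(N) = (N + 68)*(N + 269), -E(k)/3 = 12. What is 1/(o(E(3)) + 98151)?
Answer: 1/105607 ≈ 9.4691e-6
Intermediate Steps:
E(k) = -36 (E(k) = -3*12 = -36)
o(N) = (68 + N)*(269 + N)
1/(o(E(3)) + 98151) = 1/((18292 + (-36)² + 337*(-36)) + 98151) = 1/((18292 + 1296 - 12132) + 98151) = 1/(7456 + 98151) = 1/105607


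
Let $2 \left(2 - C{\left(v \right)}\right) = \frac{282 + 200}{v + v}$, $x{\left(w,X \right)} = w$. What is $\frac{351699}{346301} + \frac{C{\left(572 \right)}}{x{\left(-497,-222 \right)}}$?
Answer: $\frac{199255918885}{196895666968} \approx 1.012$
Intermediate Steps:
$C{\left(v \right)} = 2 - \frac{241}{2 v}$ ($C{\left(v \right)} = 2 - \frac{\left(282 + 200\right) \frac{1}{v + v}}{2} = 2 - \frac{482 \frac{1}{2 v}}{2} = 2 - \frac{241 \frac{1}{v}}{2} = 2 - \frac{241}{2 v}$)
$\frac{351699}{346301} + \frac{C{\left(572 \right)}}{x{\left(-497,-222 \right)}} = \frac{351699}{346301} + \frac{2 - \frac{241}{2 \cdot 572}}{-497} = 351699 \cdot \frac{1}{346301} + \left(2 - \frac{241}{1144}\right) \left(- \frac{1}{497}\right) = \frac{351699}{346301} + \left(2 - \frac{241}{1144}\right) \left(- \frac{1}{497}\right) = \frac{351699}{346301} + \frac{2047}{1144} \left(- \frac{1}{497}\right) = \frac{351699}{346301} - \frac{2047}{568568} = \frac{199255918885}{196895666968}$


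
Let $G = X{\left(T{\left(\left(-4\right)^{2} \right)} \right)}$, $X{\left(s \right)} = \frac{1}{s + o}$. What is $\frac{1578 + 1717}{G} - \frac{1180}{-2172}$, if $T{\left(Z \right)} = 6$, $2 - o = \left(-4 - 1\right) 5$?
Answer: $\frac{59043400}{543} \approx 1.0874 \cdot 10^{5}$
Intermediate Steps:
$o = 27$ ($o = 2 - \left(-4 - 1\right) 5 = 2 - \left(-5\right) 5 = 2 - -25 = 2 + 25 = 27$)
$X{\left(s \right)} = \frac{1}{27 + s}$ ($X{\left(s \right)} = \frac{1}{s + 27} = \frac{1}{27 + s}$)
$G = \frac{1}{33}$ ($G = \frac{1}{27 + 6} = \frac{1}{33} \approx 0.030303$)
$\frac{1578 + 1717}{G} - \frac{1180}{-2172} = \left(1578 + 1717\right) \frac{1}{\frac{1}{33}} - \frac{1180}{-2172} = 3295 \cdot 33 - - \frac{295}{543} = 108735 + \frac{295}{543} = \frac{59043400}{543}$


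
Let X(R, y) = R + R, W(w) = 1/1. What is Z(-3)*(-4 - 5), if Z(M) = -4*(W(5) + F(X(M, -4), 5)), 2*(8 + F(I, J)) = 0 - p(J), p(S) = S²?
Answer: -702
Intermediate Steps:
W(w) = 1
X(R, y) = 2*R
F(I, J) = -8 - J²/2 (F(I, J) = -8 + (0 - J²)/2 = -8 + (-J²)/2 = -8 - J²/2)
Z(M) = 78 (Z(M) = -4*(1 + (-8 - ½*5²)) = -4*(1 + (-8 - ½*25)) = -4*(1 + (-8 - 25/2)) = -4*(1 - 41/2) = -4*(-39/2) = 78)
Z(-3)*(-4 - 5) = 78*(-4 - 5) = 78*(-9) = -702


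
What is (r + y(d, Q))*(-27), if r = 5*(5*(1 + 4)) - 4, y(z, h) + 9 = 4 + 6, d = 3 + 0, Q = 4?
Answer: -3294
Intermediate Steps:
d = 3
y(z, h) = 1 (y(z, h) = -9 + (4 + 6) = -9 + 10 = 1)
r = 121 (r = 5*(5*5) - 4 = 5*25 - 4 = 125 - 4 = 121)
(r + y(d, Q))*(-27) = (121 + 1)*(-27) = 122*(-27) = -3294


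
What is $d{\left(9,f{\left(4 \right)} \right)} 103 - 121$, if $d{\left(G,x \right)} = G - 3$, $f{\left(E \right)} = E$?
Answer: $497$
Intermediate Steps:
$d{\left(G,x \right)} = -3 + G$ ($d{\left(G,x \right)} = G - 3 = -3 + G$)
$d{\left(9,f{\left(4 \right)} \right)} 103 - 121 = \left(-3 + 9\right) 103 - 121 = 6 \cdot 103 - 121 = 618 - 121 = 497$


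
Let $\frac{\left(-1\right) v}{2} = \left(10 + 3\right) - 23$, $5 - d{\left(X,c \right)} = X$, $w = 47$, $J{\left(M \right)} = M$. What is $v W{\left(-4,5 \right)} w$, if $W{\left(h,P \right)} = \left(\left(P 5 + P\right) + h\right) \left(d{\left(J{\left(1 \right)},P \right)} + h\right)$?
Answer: $0$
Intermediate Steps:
$d{\left(X,c \right)} = 5 - X$
$v = 20$ ($v = - 2 \left(\left(10 + 3\right) - 23\right) = - 2 \left(13 - 23\right) = \left(-2\right) \left(-10\right) = 20$)
$W{\left(h,P \right)} = \left(4 + h\right) \left(h + 6 P\right)$ ($W{\left(h,P \right)} = \left(\left(P 5 + P\right) + h\right) \left(\left(5 - 1\right) + h\right) = \left(\left(5 P + P\right) + h\right) \left(\left(5 - 1\right) + h\right) = \left(6 P + h\right) \left(4 + h\right) = \left(h + 6 P\right) \left(4 + h\right) = \left(4 + h\right) \left(h + 6 P\right)$)
$v W{\left(-4,5 \right)} w = 20 \left(\left(-4\right)^{2} + 4 \left(-4\right) + 24 \cdot 5 + 6 \cdot 5 \left(-4\right)\right) 47 = 20 \left(16 - 16 + 120 - 120\right) 47 = 20 \cdot 0 \cdot 47 = 0 \cdot 47 = 0$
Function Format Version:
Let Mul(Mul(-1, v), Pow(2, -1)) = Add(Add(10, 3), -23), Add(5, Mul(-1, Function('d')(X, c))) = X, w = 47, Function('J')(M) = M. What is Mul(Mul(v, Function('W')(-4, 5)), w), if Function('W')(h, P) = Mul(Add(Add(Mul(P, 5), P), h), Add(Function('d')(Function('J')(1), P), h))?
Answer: 0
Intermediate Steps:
Function('d')(X, c) = Add(5, Mul(-1, X))
v = 20 (v = Mul(-2, Add(Add(10, 3), -23)) = Mul(-2, Add(13, -23)) = Mul(-2, -10) = 20)
Function('W')(h, P) = Mul(Add(4, h), Add(h, Mul(6, P))) (Function('W')(h, P) = Mul(Add(Add(Mul(P, 5), P), h), Add(Add(5, Mul(-1, 1)), h)) = Mul(Add(Add(Mul(5, P), P), h), Add(Add(5, -1), h)) = Mul(Add(Mul(6, P), h), Add(4, h)) = Mul(Add(h, Mul(6, P)), Add(4, h)) = Mul(Add(4, h), Add(h, Mul(6, P))))
Mul(Mul(v, Function('W')(-4, 5)), w) = Mul(Mul(20, Add(Pow(-4, 2), Mul(4, -4), Mul(24, 5), Mul(6, 5, -4))), 47) = Mul(Mul(20, Add(16, -16, 120, -120)), 47) = Mul(Mul(20, 0), 47) = Mul(0, 47) = 0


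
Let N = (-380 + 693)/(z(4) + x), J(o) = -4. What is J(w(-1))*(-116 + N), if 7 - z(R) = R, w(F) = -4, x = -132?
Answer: 61108/129 ≈ 473.71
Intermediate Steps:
z(R) = 7 - R
N = -313/129 (N = (-380 + 693)/((7 - 1*4) - 132) = 313/((7 - 4) - 132) = 313/(3 - 132) = 313/(-129) = 313*(-1/129) = -313/129 ≈ -2.4264)
J(w(-1))*(-116 + N) = -4*(-116 - 313/129) = -4*(-15277/129) = 61108/129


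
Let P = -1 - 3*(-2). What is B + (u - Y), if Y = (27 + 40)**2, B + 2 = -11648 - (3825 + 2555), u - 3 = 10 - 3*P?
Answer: -22521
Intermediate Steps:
P = 5 (P = -1 + 6 = 5)
u = -2 (u = 3 + (10 - 3*5) = 3 + (10 - 15) = 3 - 5 = -2)
B = -18030 (B = -2 + (-11648 - (3825 + 2555)) = -2 + (-11648 - 1*6380) = -2 + (-11648 - 6380) = -2 - 18028 = -18030)
Y = 4489 (Y = 67**2 = 4489)
B + (u - Y) = -18030 + (-2 - 1*4489) = -18030 + (-2 - 4489) = -18030 - 4491 = -22521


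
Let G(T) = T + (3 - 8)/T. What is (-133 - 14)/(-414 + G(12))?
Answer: 1764/4829 ≈ 0.36529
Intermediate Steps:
G(T) = T - 5/T
(-133 - 14)/(-414 + G(12)) = (-133 - 14)/(-414 + (12 - 5/12)) = -147/(-414 + (12 - 5*1/12)) = -147/(-414 + (12 - 5/12)) = -147/(-414 + 139/12) = -147/(-4829/12) = -147*(-12/4829) = 1764/4829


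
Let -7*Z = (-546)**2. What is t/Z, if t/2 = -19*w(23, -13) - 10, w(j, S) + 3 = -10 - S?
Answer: 5/10647 ≈ 0.00046962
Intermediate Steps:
Z = -42588 (Z = -1/7*(-546)**2 = -1/7*298116 = -42588)
w(j, S) = -13 - S (w(j, S) = -3 + (-10 - S) = -13 - S)
t = -20 (t = 2*(-19*(-13 - 1*(-13)) - 10) = 2*(-19*(-13 + 13) - 10) = 2*(-19*0 - 10) = 2*(0 - 10) = 2*(-10) = -20)
t/Z = -20/(-42588) = -20*(-1/42588) = 5/10647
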